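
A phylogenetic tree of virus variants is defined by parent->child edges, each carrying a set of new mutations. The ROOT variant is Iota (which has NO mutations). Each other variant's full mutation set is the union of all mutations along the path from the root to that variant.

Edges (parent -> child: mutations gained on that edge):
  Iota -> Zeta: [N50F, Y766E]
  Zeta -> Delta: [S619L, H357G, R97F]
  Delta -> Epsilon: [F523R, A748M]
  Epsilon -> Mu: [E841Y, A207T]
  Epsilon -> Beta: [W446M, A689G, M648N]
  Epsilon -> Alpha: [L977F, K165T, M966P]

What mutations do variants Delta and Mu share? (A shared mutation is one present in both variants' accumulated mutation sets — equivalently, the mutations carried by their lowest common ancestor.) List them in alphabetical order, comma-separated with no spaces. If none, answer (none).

Answer: H357G,N50F,R97F,S619L,Y766E

Derivation:
Accumulating mutations along path to Delta:
  At Iota: gained [] -> total []
  At Zeta: gained ['N50F', 'Y766E'] -> total ['N50F', 'Y766E']
  At Delta: gained ['S619L', 'H357G', 'R97F'] -> total ['H357G', 'N50F', 'R97F', 'S619L', 'Y766E']
Mutations(Delta) = ['H357G', 'N50F', 'R97F', 'S619L', 'Y766E']
Accumulating mutations along path to Mu:
  At Iota: gained [] -> total []
  At Zeta: gained ['N50F', 'Y766E'] -> total ['N50F', 'Y766E']
  At Delta: gained ['S619L', 'H357G', 'R97F'] -> total ['H357G', 'N50F', 'R97F', 'S619L', 'Y766E']
  At Epsilon: gained ['F523R', 'A748M'] -> total ['A748M', 'F523R', 'H357G', 'N50F', 'R97F', 'S619L', 'Y766E']
  At Mu: gained ['E841Y', 'A207T'] -> total ['A207T', 'A748M', 'E841Y', 'F523R', 'H357G', 'N50F', 'R97F', 'S619L', 'Y766E']
Mutations(Mu) = ['A207T', 'A748M', 'E841Y', 'F523R', 'H357G', 'N50F', 'R97F', 'S619L', 'Y766E']
Intersection: ['H357G', 'N50F', 'R97F', 'S619L', 'Y766E'] ∩ ['A207T', 'A748M', 'E841Y', 'F523R', 'H357G', 'N50F', 'R97F', 'S619L', 'Y766E'] = ['H357G', 'N50F', 'R97F', 'S619L', 'Y766E']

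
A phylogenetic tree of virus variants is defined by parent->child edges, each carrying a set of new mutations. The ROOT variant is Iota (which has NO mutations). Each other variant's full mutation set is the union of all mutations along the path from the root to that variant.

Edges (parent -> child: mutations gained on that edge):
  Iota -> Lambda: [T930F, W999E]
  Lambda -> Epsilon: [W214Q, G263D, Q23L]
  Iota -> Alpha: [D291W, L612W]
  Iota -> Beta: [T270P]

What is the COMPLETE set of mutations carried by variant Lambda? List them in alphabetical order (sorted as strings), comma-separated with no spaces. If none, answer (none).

Answer: T930F,W999E

Derivation:
At Iota: gained [] -> total []
At Lambda: gained ['T930F', 'W999E'] -> total ['T930F', 'W999E']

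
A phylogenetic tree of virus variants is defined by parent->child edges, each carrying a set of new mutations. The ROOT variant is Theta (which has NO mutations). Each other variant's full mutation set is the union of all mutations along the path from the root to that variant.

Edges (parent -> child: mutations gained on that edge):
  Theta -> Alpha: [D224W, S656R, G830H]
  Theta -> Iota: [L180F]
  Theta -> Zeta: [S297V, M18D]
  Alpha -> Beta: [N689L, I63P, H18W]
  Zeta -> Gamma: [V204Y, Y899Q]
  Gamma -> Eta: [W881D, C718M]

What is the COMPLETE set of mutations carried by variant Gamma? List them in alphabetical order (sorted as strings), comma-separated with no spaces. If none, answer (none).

Answer: M18D,S297V,V204Y,Y899Q

Derivation:
At Theta: gained [] -> total []
At Zeta: gained ['S297V', 'M18D'] -> total ['M18D', 'S297V']
At Gamma: gained ['V204Y', 'Y899Q'] -> total ['M18D', 'S297V', 'V204Y', 'Y899Q']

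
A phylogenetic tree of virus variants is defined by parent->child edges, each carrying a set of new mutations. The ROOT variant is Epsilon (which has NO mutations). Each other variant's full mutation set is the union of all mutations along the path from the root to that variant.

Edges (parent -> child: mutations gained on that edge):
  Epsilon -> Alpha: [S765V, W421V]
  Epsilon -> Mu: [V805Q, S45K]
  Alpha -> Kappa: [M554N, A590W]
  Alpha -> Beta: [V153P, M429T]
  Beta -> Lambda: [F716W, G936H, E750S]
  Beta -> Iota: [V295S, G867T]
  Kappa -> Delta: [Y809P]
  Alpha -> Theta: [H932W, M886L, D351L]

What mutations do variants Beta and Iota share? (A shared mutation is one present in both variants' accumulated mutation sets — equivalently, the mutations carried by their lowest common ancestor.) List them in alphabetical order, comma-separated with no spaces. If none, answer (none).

Answer: M429T,S765V,V153P,W421V

Derivation:
Accumulating mutations along path to Beta:
  At Epsilon: gained [] -> total []
  At Alpha: gained ['S765V', 'W421V'] -> total ['S765V', 'W421V']
  At Beta: gained ['V153P', 'M429T'] -> total ['M429T', 'S765V', 'V153P', 'W421V']
Mutations(Beta) = ['M429T', 'S765V', 'V153P', 'W421V']
Accumulating mutations along path to Iota:
  At Epsilon: gained [] -> total []
  At Alpha: gained ['S765V', 'W421V'] -> total ['S765V', 'W421V']
  At Beta: gained ['V153P', 'M429T'] -> total ['M429T', 'S765V', 'V153P', 'W421V']
  At Iota: gained ['V295S', 'G867T'] -> total ['G867T', 'M429T', 'S765V', 'V153P', 'V295S', 'W421V']
Mutations(Iota) = ['G867T', 'M429T', 'S765V', 'V153P', 'V295S', 'W421V']
Intersection: ['M429T', 'S765V', 'V153P', 'W421V'] ∩ ['G867T', 'M429T', 'S765V', 'V153P', 'V295S', 'W421V'] = ['M429T', 'S765V', 'V153P', 'W421V']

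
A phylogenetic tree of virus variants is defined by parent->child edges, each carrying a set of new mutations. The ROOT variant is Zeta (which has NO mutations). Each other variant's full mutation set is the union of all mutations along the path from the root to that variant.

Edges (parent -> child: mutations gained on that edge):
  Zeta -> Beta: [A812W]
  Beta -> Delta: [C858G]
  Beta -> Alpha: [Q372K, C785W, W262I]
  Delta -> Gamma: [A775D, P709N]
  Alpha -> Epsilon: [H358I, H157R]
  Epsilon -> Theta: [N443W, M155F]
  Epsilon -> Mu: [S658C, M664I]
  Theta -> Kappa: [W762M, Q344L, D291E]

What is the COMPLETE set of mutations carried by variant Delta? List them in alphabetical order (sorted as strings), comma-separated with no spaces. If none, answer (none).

Answer: A812W,C858G

Derivation:
At Zeta: gained [] -> total []
At Beta: gained ['A812W'] -> total ['A812W']
At Delta: gained ['C858G'] -> total ['A812W', 'C858G']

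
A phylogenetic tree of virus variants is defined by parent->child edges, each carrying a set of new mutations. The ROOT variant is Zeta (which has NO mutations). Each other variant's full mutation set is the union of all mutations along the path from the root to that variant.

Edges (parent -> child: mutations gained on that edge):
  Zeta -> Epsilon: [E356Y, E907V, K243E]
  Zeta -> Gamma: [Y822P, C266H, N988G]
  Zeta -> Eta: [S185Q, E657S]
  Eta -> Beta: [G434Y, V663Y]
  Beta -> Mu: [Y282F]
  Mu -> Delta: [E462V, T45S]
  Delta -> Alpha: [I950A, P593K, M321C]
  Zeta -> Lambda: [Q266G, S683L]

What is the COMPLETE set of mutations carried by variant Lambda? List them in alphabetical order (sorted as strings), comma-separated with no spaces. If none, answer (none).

At Zeta: gained [] -> total []
At Lambda: gained ['Q266G', 'S683L'] -> total ['Q266G', 'S683L']

Answer: Q266G,S683L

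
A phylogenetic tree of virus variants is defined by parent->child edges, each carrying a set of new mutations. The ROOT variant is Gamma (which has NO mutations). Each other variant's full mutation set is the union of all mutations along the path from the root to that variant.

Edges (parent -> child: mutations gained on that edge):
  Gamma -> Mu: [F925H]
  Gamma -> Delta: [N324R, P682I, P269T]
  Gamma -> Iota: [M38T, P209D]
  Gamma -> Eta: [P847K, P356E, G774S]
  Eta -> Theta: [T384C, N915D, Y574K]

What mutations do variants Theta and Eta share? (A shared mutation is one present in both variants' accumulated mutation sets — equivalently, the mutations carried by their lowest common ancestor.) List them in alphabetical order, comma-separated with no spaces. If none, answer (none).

Answer: G774S,P356E,P847K

Derivation:
Accumulating mutations along path to Theta:
  At Gamma: gained [] -> total []
  At Eta: gained ['P847K', 'P356E', 'G774S'] -> total ['G774S', 'P356E', 'P847K']
  At Theta: gained ['T384C', 'N915D', 'Y574K'] -> total ['G774S', 'N915D', 'P356E', 'P847K', 'T384C', 'Y574K']
Mutations(Theta) = ['G774S', 'N915D', 'P356E', 'P847K', 'T384C', 'Y574K']
Accumulating mutations along path to Eta:
  At Gamma: gained [] -> total []
  At Eta: gained ['P847K', 'P356E', 'G774S'] -> total ['G774S', 'P356E', 'P847K']
Mutations(Eta) = ['G774S', 'P356E', 'P847K']
Intersection: ['G774S', 'N915D', 'P356E', 'P847K', 'T384C', 'Y574K'] ∩ ['G774S', 'P356E', 'P847K'] = ['G774S', 'P356E', 'P847K']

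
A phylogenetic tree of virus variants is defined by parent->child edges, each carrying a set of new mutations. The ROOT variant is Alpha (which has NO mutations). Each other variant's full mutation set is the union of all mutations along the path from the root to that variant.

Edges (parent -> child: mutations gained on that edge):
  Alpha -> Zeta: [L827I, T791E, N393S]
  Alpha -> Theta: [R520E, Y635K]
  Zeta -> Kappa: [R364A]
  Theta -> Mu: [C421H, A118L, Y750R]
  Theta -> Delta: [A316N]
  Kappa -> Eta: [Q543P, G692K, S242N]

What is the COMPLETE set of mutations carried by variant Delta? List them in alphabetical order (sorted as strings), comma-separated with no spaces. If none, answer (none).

At Alpha: gained [] -> total []
At Theta: gained ['R520E', 'Y635K'] -> total ['R520E', 'Y635K']
At Delta: gained ['A316N'] -> total ['A316N', 'R520E', 'Y635K']

Answer: A316N,R520E,Y635K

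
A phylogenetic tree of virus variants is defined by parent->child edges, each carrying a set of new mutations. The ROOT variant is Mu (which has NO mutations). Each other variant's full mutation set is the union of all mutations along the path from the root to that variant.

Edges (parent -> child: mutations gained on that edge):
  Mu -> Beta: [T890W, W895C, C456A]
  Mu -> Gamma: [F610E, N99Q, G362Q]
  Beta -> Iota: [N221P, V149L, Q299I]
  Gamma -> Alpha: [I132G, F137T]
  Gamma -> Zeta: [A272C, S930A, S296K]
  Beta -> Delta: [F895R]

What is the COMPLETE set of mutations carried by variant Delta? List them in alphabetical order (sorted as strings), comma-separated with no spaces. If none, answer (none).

Answer: C456A,F895R,T890W,W895C

Derivation:
At Mu: gained [] -> total []
At Beta: gained ['T890W', 'W895C', 'C456A'] -> total ['C456A', 'T890W', 'W895C']
At Delta: gained ['F895R'] -> total ['C456A', 'F895R', 'T890W', 'W895C']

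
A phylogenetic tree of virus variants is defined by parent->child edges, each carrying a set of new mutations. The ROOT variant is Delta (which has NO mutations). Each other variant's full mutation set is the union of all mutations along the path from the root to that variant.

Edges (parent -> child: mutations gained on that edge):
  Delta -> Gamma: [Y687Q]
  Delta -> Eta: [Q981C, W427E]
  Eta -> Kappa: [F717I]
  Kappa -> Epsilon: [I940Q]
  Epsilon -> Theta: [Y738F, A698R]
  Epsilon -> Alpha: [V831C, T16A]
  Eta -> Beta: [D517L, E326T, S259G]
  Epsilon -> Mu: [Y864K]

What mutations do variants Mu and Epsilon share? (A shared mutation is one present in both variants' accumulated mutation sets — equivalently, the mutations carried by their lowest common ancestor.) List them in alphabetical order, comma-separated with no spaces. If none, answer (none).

Answer: F717I,I940Q,Q981C,W427E

Derivation:
Accumulating mutations along path to Mu:
  At Delta: gained [] -> total []
  At Eta: gained ['Q981C', 'W427E'] -> total ['Q981C', 'W427E']
  At Kappa: gained ['F717I'] -> total ['F717I', 'Q981C', 'W427E']
  At Epsilon: gained ['I940Q'] -> total ['F717I', 'I940Q', 'Q981C', 'W427E']
  At Mu: gained ['Y864K'] -> total ['F717I', 'I940Q', 'Q981C', 'W427E', 'Y864K']
Mutations(Mu) = ['F717I', 'I940Q', 'Q981C', 'W427E', 'Y864K']
Accumulating mutations along path to Epsilon:
  At Delta: gained [] -> total []
  At Eta: gained ['Q981C', 'W427E'] -> total ['Q981C', 'W427E']
  At Kappa: gained ['F717I'] -> total ['F717I', 'Q981C', 'W427E']
  At Epsilon: gained ['I940Q'] -> total ['F717I', 'I940Q', 'Q981C', 'W427E']
Mutations(Epsilon) = ['F717I', 'I940Q', 'Q981C', 'W427E']
Intersection: ['F717I', 'I940Q', 'Q981C', 'W427E', 'Y864K'] ∩ ['F717I', 'I940Q', 'Q981C', 'W427E'] = ['F717I', 'I940Q', 'Q981C', 'W427E']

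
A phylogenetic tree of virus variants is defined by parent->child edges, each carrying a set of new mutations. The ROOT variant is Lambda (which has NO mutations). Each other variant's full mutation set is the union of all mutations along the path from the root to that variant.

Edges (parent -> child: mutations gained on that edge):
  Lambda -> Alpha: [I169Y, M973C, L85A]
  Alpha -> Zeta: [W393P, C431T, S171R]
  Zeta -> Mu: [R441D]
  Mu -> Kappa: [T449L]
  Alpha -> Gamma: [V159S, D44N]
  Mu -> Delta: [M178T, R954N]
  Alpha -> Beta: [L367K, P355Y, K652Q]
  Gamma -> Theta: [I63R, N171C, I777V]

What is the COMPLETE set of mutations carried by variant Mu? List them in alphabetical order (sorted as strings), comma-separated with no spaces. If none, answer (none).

At Lambda: gained [] -> total []
At Alpha: gained ['I169Y', 'M973C', 'L85A'] -> total ['I169Y', 'L85A', 'M973C']
At Zeta: gained ['W393P', 'C431T', 'S171R'] -> total ['C431T', 'I169Y', 'L85A', 'M973C', 'S171R', 'W393P']
At Mu: gained ['R441D'] -> total ['C431T', 'I169Y', 'L85A', 'M973C', 'R441D', 'S171R', 'W393P']

Answer: C431T,I169Y,L85A,M973C,R441D,S171R,W393P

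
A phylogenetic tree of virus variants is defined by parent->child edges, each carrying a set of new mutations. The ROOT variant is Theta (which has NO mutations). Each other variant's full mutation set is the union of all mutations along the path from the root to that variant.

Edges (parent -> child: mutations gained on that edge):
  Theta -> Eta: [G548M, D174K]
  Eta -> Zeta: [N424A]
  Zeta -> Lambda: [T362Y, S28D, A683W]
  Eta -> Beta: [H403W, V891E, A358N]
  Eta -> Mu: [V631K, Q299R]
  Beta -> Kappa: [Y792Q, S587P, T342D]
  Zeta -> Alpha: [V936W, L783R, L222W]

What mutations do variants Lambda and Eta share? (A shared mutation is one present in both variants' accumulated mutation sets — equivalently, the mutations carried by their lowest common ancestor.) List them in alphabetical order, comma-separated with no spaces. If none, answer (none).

Accumulating mutations along path to Lambda:
  At Theta: gained [] -> total []
  At Eta: gained ['G548M', 'D174K'] -> total ['D174K', 'G548M']
  At Zeta: gained ['N424A'] -> total ['D174K', 'G548M', 'N424A']
  At Lambda: gained ['T362Y', 'S28D', 'A683W'] -> total ['A683W', 'D174K', 'G548M', 'N424A', 'S28D', 'T362Y']
Mutations(Lambda) = ['A683W', 'D174K', 'G548M', 'N424A', 'S28D', 'T362Y']
Accumulating mutations along path to Eta:
  At Theta: gained [] -> total []
  At Eta: gained ['G548M', 'D174K'] -> total ['D174K', 'G548M']
Mutations(Eta) = ['D174K', 'G548M']
Intersection: ['A683W', 'D174K', 'G548M', 'N424A', 'S28D', 'T362Y'] ∩ ['D174K', 'G548M'] = ['D174K', 'G548M']

Answer: D174K,G548M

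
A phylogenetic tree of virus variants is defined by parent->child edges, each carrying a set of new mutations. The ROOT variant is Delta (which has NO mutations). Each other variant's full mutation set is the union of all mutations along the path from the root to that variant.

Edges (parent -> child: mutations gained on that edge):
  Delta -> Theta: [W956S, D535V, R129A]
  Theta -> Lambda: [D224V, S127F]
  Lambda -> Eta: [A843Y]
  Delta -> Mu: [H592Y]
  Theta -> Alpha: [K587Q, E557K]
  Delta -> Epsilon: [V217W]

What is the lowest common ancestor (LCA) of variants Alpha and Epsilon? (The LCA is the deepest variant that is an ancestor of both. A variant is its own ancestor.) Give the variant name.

Path from root to Alpha: Delta -> Theta -> Alpha
  ancestors of Alpha: {Delta, Theta, Alpha}
Path from root to Epsilon: Delta -> Epsilon
  ancestors of Epsilon: {Delta, Epsilon}
Common ancestors: {Delta}
Walk up from Epsilon: Epsilon (not in ancestors of Alpha), Delta (in ancestors of Alpha)
Deepest common ancestor (LCA) = Delta

Answer: Delta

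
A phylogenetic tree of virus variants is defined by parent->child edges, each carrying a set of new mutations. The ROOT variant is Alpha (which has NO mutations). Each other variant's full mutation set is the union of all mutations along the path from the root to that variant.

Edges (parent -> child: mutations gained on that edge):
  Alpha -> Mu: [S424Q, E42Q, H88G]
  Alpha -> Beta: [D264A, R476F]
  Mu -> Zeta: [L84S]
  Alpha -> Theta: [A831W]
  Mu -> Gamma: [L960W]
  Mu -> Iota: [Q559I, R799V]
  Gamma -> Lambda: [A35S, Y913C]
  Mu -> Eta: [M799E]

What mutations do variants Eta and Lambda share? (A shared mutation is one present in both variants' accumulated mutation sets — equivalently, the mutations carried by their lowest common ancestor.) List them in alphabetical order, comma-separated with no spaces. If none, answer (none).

Accumulating mutations along path to Eta:
  At Alpha: gained [] -> total []
  At Mu: gained ['S424Q', 'E42Q', 'H88G'] -> total ['E42Q', 'H88G', 'S424Q']
  At Eta: gained ['M799E'] -> total ['E42Q', 'H88G', 'M799E', 'S424Q']
Mutations(Eta) = ['E42Q', 'H88G', 'M799E', 'S424Q']
Accumulating mutations along path to Lambda:
  At Alpha: gained [] -> total []
  At Mu: gained ['S424Q', 'E42Q', 'H88G'] -> total ['E42Q', 'H88G', 'S424Q']
  At Gamma: gained ['L960W'] -> total ['E42Q', 'H88G', 'L960W', 'S424Q']
  At Lambda: gained ['A35S', 'Y913C'] -> total ['A35S', 'E42Q', 'H88G', 'L960W', 'S424Q', 'Y913C']
Mutations(Lambda) = ['A35S', 'E42Q', 'H88G', 'L960W', 'S424Q', 'Y913C']
Intersection: ['E42Q', 'H88G', 'M799E', 'S424Q'] ∩ ['A35S', 'E42Q', 'H88G', 'L960W', 'S424Q', 'Y913C'] = ['E42Q', 'H88G', 'S424Q']

Answer: E42Q,H88G,S424Q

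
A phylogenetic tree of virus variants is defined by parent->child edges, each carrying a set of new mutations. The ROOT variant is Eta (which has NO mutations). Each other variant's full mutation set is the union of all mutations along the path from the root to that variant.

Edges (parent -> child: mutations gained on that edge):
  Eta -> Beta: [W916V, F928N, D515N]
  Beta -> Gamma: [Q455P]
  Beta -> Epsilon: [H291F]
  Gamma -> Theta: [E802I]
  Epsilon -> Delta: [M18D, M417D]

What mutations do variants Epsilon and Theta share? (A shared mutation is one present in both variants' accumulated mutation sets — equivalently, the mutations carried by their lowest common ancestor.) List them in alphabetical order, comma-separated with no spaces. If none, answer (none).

Accumulating mutations along path to Epsilon:
  At Eta: gained [] -> total []
  At Beta: gained ['W916V', 'F928N', 'D515N'] -> total ['D515N', 'F928N', 'W916V']
  At Epsilon: gained ['H291F'] -> total ['D515N', 'F928N', 'H291F', 'W916V']
Mutations(Epsilon) = ['D515N', 'F928N', 'H291F', 'W916V']
Accumulating mutations along path to Theta:
  At Eta: gained [] -> total []
  At Beta: gained ['W916V', 'F928N', 'D515N'] -> total ['D515N', 'F928N', 'W916V']
  At Gamma: gained ['Q455P'] -> total ['D515N', 'F928N', 'Q455P', 'W916V']
  At Theta: gained ['E802I'] -> total ['D515N', 'E802I', 'F928N', 'Q455P', 'W916V']
Mutations(Theta) = ['D515N', 'E802I', 'F928N', 'Q455P', 'W916V']
Intersection: ['D515N', 'F928N', 'H291F', 'W916V'] ∩ ['D515N', 'E802I', 'F928N', 'Q455P', 'W916V'] = ['D515N', 'F928N', 'W916V']

Answer: D515N,F928N,W916V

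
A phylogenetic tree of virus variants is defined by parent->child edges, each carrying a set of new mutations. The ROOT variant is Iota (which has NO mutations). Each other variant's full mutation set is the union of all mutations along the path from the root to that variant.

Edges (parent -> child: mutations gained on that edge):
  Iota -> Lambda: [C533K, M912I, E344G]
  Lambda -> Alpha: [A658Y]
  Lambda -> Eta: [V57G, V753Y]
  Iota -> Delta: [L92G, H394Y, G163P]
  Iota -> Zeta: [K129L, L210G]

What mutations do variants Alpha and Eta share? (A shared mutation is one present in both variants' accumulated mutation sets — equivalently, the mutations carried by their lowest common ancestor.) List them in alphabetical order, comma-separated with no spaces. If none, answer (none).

Accumulating mutations along path to Alpha:
  At Iota: gained [] -> total []
  At Lambda: gained ['C533K', 'M912I', 'E344G'] -> total ['C533K', 'E344G', 'M912I']
  At Alpha: gained ['A658Y'] -> total ['A658Y', 'C533K', 'E344G', 'M912I']
Mutations(Alpha) = ['A658Y', 'C533K', 'E344G', 'M912I']
Accumulating mutations along path to Eta:
  At Iota: gained [] -> total []
  At Lambda: gained ['C533K', 'M912I', 'E344G'] -> total ['C533K', 'E344G', 'M912I']
  At Eta: gained ['V57G', 'V753Y'] -> total ['C533K', 'E344G', 'M912I', 'V57G', 'V753Y']
Mutations(Eta) = ['C533K', 'E344G', 'M912I', 'V57G', 'V753Y']
Intersection: ['A658Y', 'C533K', 'E344G', 'M912I'] ∩ ['C533K', 'E344G', 'M912I', 'V57G', 'V753Y'] = ['C533K', 'E344G', 'M912I']

Answer: C533K,E344G,M912I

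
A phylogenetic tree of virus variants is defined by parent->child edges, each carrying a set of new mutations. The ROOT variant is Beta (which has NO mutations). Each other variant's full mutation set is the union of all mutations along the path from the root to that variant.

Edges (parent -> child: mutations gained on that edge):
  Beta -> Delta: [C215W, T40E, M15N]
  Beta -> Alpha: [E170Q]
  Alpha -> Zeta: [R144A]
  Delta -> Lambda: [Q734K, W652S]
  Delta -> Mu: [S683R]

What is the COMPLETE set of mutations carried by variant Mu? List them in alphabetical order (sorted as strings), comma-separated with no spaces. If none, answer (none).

At Beta: gained [] -> total []
At Delta: gained ['C215W', 'T40E', 'M15N'] -> total ['C215W', 'M15N', 'T40E']
At Mu: gained ['S683R'] -> total ['C215W', 'M15N', 'S683R', 'T40E']

Answer: C215W,M15N,S683R,T40E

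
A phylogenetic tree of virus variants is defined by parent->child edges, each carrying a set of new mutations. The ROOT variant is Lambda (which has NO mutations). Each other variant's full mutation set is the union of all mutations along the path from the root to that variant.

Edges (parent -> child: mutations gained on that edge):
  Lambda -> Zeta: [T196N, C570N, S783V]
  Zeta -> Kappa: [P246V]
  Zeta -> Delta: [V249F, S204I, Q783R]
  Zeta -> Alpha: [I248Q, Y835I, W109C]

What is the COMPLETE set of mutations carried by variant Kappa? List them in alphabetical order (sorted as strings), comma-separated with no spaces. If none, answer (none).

At Lambda: gained [] -> total []
At Zeta: gained ['T196N', 'C570N', 'S783V'] -> total ['C570N', 'S783V', 'T196N']
At Kappa: gained ['P246V'] -> total ['C570N', 'P246V', 'S783V', 'T196N']

Answer: C570N,P246V,S783V,T196N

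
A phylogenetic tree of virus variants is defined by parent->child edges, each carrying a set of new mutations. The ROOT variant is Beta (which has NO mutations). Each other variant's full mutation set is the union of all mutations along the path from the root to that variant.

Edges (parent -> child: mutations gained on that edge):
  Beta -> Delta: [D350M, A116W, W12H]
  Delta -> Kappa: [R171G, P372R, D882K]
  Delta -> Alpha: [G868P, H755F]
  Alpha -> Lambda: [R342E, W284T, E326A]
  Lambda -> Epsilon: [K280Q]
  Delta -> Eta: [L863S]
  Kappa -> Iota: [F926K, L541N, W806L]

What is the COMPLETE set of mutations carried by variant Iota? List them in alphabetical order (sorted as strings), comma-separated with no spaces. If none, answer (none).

At Beta: gained [] -> total []
At Delta: gained ['D350M', 'A116W', 'W12H'] -> total ['A116W', 'D350M', 'W12H']
At Kappa: gained ['R171G', 'P372R', 'D882K'] -> total ['A116W', 'D350M', 'D882K', 'P372R', 'R171G', 'W12H']
At Iota: gained ['F926K', 'L541N', 'W806L'] -> total ['A116W', 'D350M', 'D882K', 'F926K', 'L541N', 'P372R', 'R171G', 'W12H', 'W806L']

Answer: A116W,D350M,D882K,F926K,L541N,P372R,R171G,W12H,W806L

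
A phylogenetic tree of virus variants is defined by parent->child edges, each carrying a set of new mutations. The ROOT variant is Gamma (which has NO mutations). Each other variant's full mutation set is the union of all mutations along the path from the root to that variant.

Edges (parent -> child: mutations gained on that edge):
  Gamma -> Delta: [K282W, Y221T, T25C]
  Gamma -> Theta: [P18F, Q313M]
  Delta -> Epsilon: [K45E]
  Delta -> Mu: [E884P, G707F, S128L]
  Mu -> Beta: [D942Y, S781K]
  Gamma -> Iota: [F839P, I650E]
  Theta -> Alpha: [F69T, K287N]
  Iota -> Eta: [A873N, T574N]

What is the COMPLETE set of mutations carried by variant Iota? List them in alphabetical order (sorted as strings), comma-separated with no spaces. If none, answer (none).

Answer: F839P,I650E

Derivation:
At Gamma: gained [] -> total []
At Iota: gained ['F839P', 'I650E'] -> total ['F839P', 'I650E']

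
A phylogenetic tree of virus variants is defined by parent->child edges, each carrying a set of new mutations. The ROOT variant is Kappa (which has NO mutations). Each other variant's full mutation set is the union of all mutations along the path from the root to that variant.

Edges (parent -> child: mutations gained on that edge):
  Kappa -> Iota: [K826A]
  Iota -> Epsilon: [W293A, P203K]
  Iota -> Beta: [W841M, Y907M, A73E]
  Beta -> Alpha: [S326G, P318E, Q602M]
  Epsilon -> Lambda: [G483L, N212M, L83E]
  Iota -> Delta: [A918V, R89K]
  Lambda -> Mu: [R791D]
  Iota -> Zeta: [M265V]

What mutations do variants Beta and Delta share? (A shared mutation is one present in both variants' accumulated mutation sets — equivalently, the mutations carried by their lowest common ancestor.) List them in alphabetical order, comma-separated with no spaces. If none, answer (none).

Accumulating mutations along path to Beta:
  At Kappa: gained [] -> total []
  At Iota: gained ['K826A'] -> total ['K826A']
  At Beta: gained ['W841M', 'Y907M', 'A73E'] -> total ['A73E', 'K826A', 'W841M', 'Y907M']
Mutations(Beta) = ['A73E', 'K826A', 'W841M', 'Y907M']
Accumulating mutations along path to Delta:
  At Kappa: gained [] -> total []
  At Iota: gained ['K826A'] -> total ['K826A']
  At Delta: gained ['A918V', 'R89K'] -> total ['A918V', 'K826A', 'R89K']
Mutations(Delta) = ['A918V', 'K826A', 'R89K']
Intersection: ['A73E', 'K826A', 'W841M', 'Y907M'] ∩ ['A918V', 'K826A', 'R89K'] = ['K826A']

Answer: K826A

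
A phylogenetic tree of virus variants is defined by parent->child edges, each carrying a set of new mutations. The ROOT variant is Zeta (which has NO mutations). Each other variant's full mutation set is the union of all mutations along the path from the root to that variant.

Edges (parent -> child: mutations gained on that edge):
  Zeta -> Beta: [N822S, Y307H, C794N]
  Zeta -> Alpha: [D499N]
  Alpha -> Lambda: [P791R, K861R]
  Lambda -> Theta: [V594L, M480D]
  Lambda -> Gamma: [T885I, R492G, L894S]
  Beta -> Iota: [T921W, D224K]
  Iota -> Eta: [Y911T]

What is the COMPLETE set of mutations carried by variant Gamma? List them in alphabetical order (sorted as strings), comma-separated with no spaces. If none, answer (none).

At Zeta: gained [] -> total []
At Alpha: gained ['D499N'] -> total ['D499N']
At Lambda: gained ['P791R', 'K861R'] -> total ['D499N', 'K861R', 'P791R']
At Gamma: gained ['T885I', 'R492G', 'L894S'] -> total ['D499N', 'K861R', 'L894S', 'P791R', 'R492G', 'T885I']

Answer: D499N,K861R,L894S,P791R,R492G,T885I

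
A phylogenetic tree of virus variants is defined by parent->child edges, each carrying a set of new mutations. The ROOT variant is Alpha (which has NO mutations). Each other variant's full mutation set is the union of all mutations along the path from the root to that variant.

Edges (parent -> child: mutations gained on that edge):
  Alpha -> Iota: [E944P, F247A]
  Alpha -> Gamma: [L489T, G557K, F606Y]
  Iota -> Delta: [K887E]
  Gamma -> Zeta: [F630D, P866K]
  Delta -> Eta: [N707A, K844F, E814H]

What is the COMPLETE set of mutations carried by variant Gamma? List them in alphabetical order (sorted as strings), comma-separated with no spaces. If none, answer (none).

At Alpha: gained [] -> total []
At Gamma: gained ['L489T', 'G557K', 'F606Y'] -> total ['F606Y', 'G557K', 'L489T']

Answer: F606Y,G557K,L489T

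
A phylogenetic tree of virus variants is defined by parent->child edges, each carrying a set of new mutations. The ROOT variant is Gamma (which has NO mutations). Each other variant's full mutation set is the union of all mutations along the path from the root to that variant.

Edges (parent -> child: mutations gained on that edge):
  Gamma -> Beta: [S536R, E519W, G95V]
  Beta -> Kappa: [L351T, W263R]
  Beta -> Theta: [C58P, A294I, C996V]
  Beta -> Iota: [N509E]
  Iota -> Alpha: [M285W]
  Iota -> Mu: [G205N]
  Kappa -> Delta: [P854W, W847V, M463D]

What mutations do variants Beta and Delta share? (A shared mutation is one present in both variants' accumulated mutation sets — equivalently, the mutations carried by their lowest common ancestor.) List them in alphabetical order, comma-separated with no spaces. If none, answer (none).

Answer: E519W,G95V,S536R

Derivation:
Accumulating mutations along path to Beta:
  At Gamma: gained [] -> total []
  At Beta: gained ['S536R', 'E519W', 'G95V'] -> total ['E519W', 'G95V', 'S536R']
Mutations(Beta) = ['E519W', 'G95V', 'S536R']
Accumulating mutations along path to Delta:
  At Gamma: gained [] -> total []
  At Beta: gained ['S536R', 'E519W', 'G95V'] -> total ['E519W', 'G95V', 'S536R']
  At Kappa: gained ['L351T', 'W263R'] -> total ['E519W', 'G95V', 'L351T', 'S536R', 'W263R']
  At Delta: gained ['P854W', 'W847V', 'M463D'] -> total ['E519W', 'G95V', 'L351T', 'M463D', 'P854W', 'S536R', 'W263R', 'W847V']
Mutations(Delta) = ['E519W', 'G95V', 'L351T', 'M463D', 'P854W', 'S536R', 'W263R', 'W847V']
Intersection: ['E519W', 'G95V', 'S536R'] ∩ ['E519W', 'G95V', 'L351T', 'M463D', 'P854W', 'S536R', 'W263R', 'W847V'] = ['E519W', 'G95V', 'S536R']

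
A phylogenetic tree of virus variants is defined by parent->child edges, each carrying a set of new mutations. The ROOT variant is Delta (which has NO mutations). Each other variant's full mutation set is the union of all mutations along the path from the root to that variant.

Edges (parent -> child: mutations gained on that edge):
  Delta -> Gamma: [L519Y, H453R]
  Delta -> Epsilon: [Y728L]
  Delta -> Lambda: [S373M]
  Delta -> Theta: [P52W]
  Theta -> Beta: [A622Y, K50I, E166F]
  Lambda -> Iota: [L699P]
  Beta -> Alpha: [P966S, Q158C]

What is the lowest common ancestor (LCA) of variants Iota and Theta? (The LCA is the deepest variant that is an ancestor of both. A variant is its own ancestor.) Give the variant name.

Path from root to Iota: Delta -> Lambda -> Iota
  ancestors of Iota: {Delta, Lambda, Iota}
Path from root to Theta: Delta -> Theta
  ancestors of Theta: {Delta, Theta}
Common ancestors: {Delta}
Walk up from Theta: Theta (not in ancestors of Iota), Delta (in ancestors of Iota)
Deepest common ancestor (LCA) = Delta

Answer: Delta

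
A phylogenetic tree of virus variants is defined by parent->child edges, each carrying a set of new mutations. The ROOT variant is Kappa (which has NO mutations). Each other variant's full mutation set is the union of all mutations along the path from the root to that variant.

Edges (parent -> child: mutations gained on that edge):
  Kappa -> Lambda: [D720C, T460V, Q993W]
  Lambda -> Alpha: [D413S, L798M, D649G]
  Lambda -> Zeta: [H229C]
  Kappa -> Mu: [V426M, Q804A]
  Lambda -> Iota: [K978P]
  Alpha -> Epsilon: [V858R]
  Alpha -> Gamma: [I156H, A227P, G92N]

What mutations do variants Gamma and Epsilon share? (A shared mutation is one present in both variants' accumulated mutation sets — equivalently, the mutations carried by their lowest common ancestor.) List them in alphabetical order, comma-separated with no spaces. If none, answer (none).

Accumulating mutations along path to Gamma:
  At Kappa: gained [] -> total []
  At Lambda: gained ['D720C', 'T460V', 'Q993W'] -> total ['D720C', 'Q993W', 'T460V']
  At Alpha: gained ['D413S', 'L798M', 'D649G'] -> total ['D413S', 'D649G', 'D720C', 'L798M', 'Q993W', 'T460V']
  At Gamma: gained ['I156H', 'A227P', 'G92N'] -> total ['A227P', 'D413S', 'D649G', 'D720C', 'G92N', 'I156H', 'L798M', 'Q993W', 'T460V']
Mutations(Gamma) = ['A227P', 'D413S', 'D649G', 'D720C', 'G92N', 'I156H', 'L798M', 'Q993W', 'T460V']
Accumulating mutations along path to Epsilon:
  At Kappa: gained [] -> total []
  At Lambda: gained ['D720C', 'T460V', 'Q993W'] -> total ['D720C', 'Q993W', 'T460V']
  At Alpha: gained ['D413S', 'L798M', 'D649G'] -> total ['D413S', 'D649G', 'D720C', 'L798M', 'Q993W', 'T460V']
  At Epsilon: gained ['V858R'] -> total ['D413S', 'D649G', 'D720C', 'L798M', 'Q993W', 'T460V', 'V858R']
Mutations(Epsilon) = ['D413S', 'D649G', 'D720C', 'L798M', 'Q993W', 'T460V', 'V858R']
Intersection: ['A227P', 'D413S', 'D649G', 'D720C', 'G92N', 'I156H', 'L798M', 'Q993W', 'T460V'] ∩ ['D413S', 'D649G', 'D720C', 'L798M', 'Q993W', 'T460V', 'V858R'] = ['D413S', 'D649G', 'D720C', 'L798M', 'Q993W', 'T460V']

Answer: D413S,D649G,D720C,L798M,Q993W,T460V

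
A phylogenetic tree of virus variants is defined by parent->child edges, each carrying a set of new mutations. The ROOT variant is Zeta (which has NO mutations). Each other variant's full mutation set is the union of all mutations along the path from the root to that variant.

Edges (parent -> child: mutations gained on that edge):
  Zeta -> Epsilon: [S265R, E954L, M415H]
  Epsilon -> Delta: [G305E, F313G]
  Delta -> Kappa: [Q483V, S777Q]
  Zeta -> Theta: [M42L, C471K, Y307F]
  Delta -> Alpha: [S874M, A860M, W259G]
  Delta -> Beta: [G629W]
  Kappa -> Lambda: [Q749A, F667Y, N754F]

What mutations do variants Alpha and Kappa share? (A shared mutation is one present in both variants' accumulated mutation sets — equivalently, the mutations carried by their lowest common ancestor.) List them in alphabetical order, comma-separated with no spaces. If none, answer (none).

Answer: E954L,F313G,G305E,M415H,S265R

Derivation:
Accumulating mutations along path to Alpha:
  At Zeta: gained [] -> total []
  At Epsilon: gained ['S265R', 'E954L', 'M415H'] -> total ['E954L', 'M415H', 'S265R']
  At Delta: gained ['G305E', 'F313G'] -> total ['E954L', 'F313G', 'G305E', 'M415H', 'S265R']
  At Alpha: gained ['S874M', 'A860M', 'W259G'] -> total ['A860M', 'E954L', 'F313G', 'G305E', 'M415H', 'S265R', 'S874M', 'W259G']
Mutations(Alpha) = ['A860M', 'E954L', 'F313G', 'G305E', 'M415H', 'S265R', 'S874M', 'W259G']
Accumulating mutations along path to Kappa:
  At Zeta: gained [] -> total []
  At Epsilon: gained ['S265R', 'E954L', 'M415H'] -> total ['E954L', 'M415H', 'S265R']
  At Delta: gained ['G305E', 'F313G'] -> total ['E954L', 'F313G', 'G305E', 'M415H', 'S265R']
  At Kappa: gained ['Q483V', 'S777Q'] -> total ['E954L', 'F313G', 'G305E', 'M415H', 'Q483V', 'S265R', 'S777Q']
Mutations(Kappa) = ['E954L', 'F313G', 'G305E', 'M415H', 'Q483V', 'S265R', 'S777Q']
Intersection: ['A860M', 'E954L', 'F313G', 'G305E', 'M415H', 'S265R', 'S874M', 'W259G'] ∩ ['E954L', 'F313G', 'G305E', 'M415H', 'Q483V', 'S265R', 'S777Q'] = ['E954L', 'F313G', 'G305E', 'M415H', 'S265R']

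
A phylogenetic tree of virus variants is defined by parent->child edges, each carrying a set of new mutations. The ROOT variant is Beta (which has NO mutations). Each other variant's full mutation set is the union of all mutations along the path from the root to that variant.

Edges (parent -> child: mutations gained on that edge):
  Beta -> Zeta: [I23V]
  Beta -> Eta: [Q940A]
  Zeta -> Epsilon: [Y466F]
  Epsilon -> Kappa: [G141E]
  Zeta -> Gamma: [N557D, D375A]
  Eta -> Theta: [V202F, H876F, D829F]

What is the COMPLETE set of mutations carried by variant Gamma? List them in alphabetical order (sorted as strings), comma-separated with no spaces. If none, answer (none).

Answer: D375A,I23V,N557D

Derivation:
At Beta: gained [] -> total []
At Zeta: gained ['I23V'] -> total ['I23V']
At Gamma: gained ['N557D', 'D375A'] -> total ['D375A', 'I23V', 'N557D']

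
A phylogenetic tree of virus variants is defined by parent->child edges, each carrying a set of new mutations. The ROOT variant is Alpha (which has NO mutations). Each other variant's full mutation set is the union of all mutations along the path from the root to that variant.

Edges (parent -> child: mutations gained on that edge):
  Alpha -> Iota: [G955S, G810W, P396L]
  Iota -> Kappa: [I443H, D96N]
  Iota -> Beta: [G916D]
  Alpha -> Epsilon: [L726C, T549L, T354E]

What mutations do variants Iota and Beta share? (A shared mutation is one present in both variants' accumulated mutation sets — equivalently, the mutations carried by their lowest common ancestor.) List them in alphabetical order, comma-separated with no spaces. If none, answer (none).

Answer: G810W,G955S,P396L

Derivation:
Accumulating mutations along path to Iota:
  At Alpha: gained [] -> total []
  At Iota: gained ['G955S', 'G810W', 'P396L'] -> total ['G810W', 'G955S', 'P396L']
Mutations(Iota) = ['G810W', 'G955S', 'P396L']
Accumulating mutations along path to Beta:
  At Alpha: gained [] -> total []
  At Iota: gained ['G955S', 'G810W', 'P396L'] -> total ['G810W', 'G955S', 'P396L']
  At Beta: gained ['G916D'] -> total ['G810W', 'G916D', 'G955S', 'P396L']
Mutations(Beta) = ['G810W', 'G916D', 'G955S', 'P396L']
Intersection: ['G810W', 'G955S', 'P396L'] ∩ ['G810W', 'G916D', 'G955S', 'P396L'] = ['G810W', 'G955S', 'P396L']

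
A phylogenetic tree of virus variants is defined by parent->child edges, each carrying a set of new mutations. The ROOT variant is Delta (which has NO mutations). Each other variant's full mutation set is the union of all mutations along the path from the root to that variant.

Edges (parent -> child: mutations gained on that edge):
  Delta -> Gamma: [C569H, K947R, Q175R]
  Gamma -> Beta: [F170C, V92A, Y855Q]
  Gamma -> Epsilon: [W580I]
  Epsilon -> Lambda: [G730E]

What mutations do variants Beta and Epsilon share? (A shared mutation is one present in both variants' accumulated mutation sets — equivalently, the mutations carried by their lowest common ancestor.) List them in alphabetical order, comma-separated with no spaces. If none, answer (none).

Accumulating mutations along path to Beta:
  At Delta: gained [] -> total []
  At Gamma: gained ['C569H', 'K947R', 'Q175R'] -> total ['C569H', 'K947R', 'Q175R']
  At Beta: gained ['F170C', 'V92A', 'Y855Q'] -> total ['C569H', 'F170C', 'K947R', 'Q175R', 'V92A', 'Y855Q']
Mutations(Beta) = ['C569H', 'F170C', 'K947R', 'Q175R', 'V92A', 'Y855Q']
Accumulating mutations along path to Epsilon:
  At Delta: gained [] -> total []
  At Gamma: gained ['C569H', 'K947R', 'Q175R'] -> total ['C569H', 'K947R', 'Q175R']
  At Epsilon: gained ['W580I'] -> total ['C569H', 'K947R', 'Q175R', 'W580I']
Mutations(Epsilon) = ['C569H', 'K947R', 'Q175R', 'W580I']
Intersection: ['C569H', 'F170C', 'K947R', 'Q175R', 'V92A', 'Y855Q'] ∩ ['C569H', 'K947R', 'Q175R', 'W580I'] = ['C569H', 'K947R', 'Q175R']

Answer: C569H,K947R,Q175R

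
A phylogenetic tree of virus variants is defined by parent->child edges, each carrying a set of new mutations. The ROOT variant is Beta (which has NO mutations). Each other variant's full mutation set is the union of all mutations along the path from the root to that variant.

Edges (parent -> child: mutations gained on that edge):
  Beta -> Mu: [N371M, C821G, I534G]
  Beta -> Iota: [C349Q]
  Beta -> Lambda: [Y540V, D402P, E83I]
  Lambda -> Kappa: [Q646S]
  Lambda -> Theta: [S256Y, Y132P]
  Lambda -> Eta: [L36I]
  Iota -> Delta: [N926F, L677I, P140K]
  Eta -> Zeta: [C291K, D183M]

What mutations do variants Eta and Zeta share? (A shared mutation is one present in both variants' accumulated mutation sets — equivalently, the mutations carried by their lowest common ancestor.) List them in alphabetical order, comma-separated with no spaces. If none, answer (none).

Accumulating mutations along path to Eta:
  At Beta: gained [] -> total []
  At Lambda: gained ['Y540V', 'D402P', 'E83I'] -> total ['D402P', 'E83I', 'Y540V']
  At Eta: gained ['L36I'] -> total ['D402P', 'E83I', 'L36I', 'Y540V']
Mutations(Eta) = ['D402P', 'E83I', 'L36I', 'Y540V']
Accumulating mutations along path to Zeta:
  At Beta: gained [] -> total []
  At Lambda: gained ['Y540V', 'D402P', 'E83I'] -> total ['D402P', 'E83I', 'Y540V']
  At Eta: gained ['L36I'] -> total ['D402P', 'E83I', 'L36I', 'Y540V']
  At Zeta: gained ['C291K', 'D183M'] -> total ['C291K', 'D183M', 'D402P', 'E83I', 'L36I', 'Y540V']
Mutations(Zeta) = ['C291K', 'D183M', 'D402P', 'E83I', 'L36I', 'Y540V']
Intersection: ['D402P', 'E83I', 'L36I', 'Y540V'] ∩ ['C291K', 'D183M', 'D402P', 'E83I', 'L36I', 'Y540V'] = ['D402P', 'E83I', 'L36I', 'Y540V']

Answer: D402P,E83I,L36I,Y540V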